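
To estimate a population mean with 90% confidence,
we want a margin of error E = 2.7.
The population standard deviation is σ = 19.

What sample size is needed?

z_0.05 = 1.645
n = (z×σ/E)² = (1.645×19/2.7)²
n = 134.0021
Round up: n = 135

Answer: n = 135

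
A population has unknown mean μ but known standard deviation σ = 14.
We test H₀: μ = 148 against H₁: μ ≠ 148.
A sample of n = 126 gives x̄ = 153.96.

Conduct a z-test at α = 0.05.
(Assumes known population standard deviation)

Standard error: SE = σ/√n = 14/√126 = 1.2472
z-statistic: z = (x̄ - μ₀)/SE = (153.96 - 148)/1.2472 = 4.7787
Critical value: ±1.960
p-value < 0.0001
Decision: reject H₀

Answer: z = 4.7787, reject H₀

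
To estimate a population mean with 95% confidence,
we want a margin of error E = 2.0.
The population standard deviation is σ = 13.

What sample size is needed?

Answer: n = 163

Derivation:
z_0.025 = 1.960
n = (z×σ/E)² = (1.960×13/2.0)²
n = 162.3076
Round up: n = 163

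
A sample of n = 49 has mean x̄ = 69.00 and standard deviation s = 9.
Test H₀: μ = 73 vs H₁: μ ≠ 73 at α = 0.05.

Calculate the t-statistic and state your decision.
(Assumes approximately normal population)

Answer: t = -3.1111, reject H₀

Derivation:
df = n - 1 = 48
SE = s/√n = 9/√49 = 1.2857
t = (x̄ - μ₀)/SE = (69.00 - 73)/1.2857 = -3.1111
Critical value: t_{0.025,48} = ±2.011
p-value ≈ 0.0031
Decision: reject H₀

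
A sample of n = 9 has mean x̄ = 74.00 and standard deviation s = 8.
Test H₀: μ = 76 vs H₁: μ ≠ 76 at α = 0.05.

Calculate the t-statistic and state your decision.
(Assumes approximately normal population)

Answer: t = -0.7500, fail to reject H₀

Derivation:
df = n - 1 = 8
SE = s/√n = 8/√9 = 2.6667
t = (x̄ - μ₀)/SE = (74.00 - 76)/2.6667 = -0.7500
Critical value: t_{0.025,8} = ±2.306
p-value ≈ 0.4747
Decision: fail to reject H₀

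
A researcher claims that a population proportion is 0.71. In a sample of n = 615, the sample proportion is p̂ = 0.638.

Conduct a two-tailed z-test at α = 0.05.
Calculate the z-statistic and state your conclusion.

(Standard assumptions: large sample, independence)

H₀: p = 0.71, H₁: p ≠ 0.71
Standard error: SE = √(p₀(1-p₀)/n) = √(0.71×0.29/615) = 0.018297
z-statistic: z = (p̂ - p₀)/SE = (0.638 - 0.71)/0.018297 = -3.9351
Critical value: z_0.025 = ±1.960
p-value = 0.0001
Decision: reject H₀ at α = 0.05

Answer: z = -3.9351, reject H₀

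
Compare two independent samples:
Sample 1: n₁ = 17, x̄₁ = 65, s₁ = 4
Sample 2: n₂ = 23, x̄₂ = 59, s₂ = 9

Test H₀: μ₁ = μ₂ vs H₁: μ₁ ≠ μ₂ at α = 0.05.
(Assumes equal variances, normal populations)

Answer: t = 2.5615, reject H₀

Derivation:
Pooled variance: s²_p = [16×4² + 22×9²]/(38) = 53.6316
s_p = 7.3234
SE = s_p×√(1/n₁ + 1/n₂) = 7.3234×√(1/17 + 1/23) = 2.3424
t = (x̄₁ - x̄₂)/SE = (65 - 59)/2.3424 = 2.5615
df = 38, t-critical = ±2.024
Decision: reject H₀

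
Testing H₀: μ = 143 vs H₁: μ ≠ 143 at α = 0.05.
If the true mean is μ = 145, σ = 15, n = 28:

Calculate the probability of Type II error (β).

Answer: β ≈ 0.8913

Derivation:
SE = σ/√n = 15/√28 = 2.8347
Critical values: μ₀ ± z_0.025×SE = 143 ± 1.960×2.8347
Acceptance region: (137.4440, 148.5560)
Under H₁ (μ = 145): z_high = (148.5560 - 145)/2.8347 = 1.2545, z_low = (137.4440 - 145)/2.8347 = -2.6655
β = P(not reject | H₁) = Φ(1.2545) - Φ(-2.6655) ≈ 0.8913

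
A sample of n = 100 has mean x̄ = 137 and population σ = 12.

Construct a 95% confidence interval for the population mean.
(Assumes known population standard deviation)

Confidence level: 95%, α = 0.05
z_0.025 = 1.960
SE = σ/√n = 12/√100 = 1.2000
Margin of error = 1.960 × 1.2000 = 2.3520
CI: x̄ ± margin = 137 ± 2.3520
CI: (134.6480, 139.3520)

Answer: (134.6480, 139.3520)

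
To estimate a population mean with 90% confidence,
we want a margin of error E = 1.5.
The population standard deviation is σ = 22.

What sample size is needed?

Answer: n = 583

Derivation:
z_0.05 = 1.645
n = (z×σ/E)² = (1.645×22/1.5)²
n = 582.0960
Round up: n = 583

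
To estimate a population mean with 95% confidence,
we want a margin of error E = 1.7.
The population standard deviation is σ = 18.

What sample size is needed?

z_0.025 = 1.960
n = (z×σ/E)² = (1.960×18/1.7)²
n = 430.6846
Round up: n = 431

Answer: n = 431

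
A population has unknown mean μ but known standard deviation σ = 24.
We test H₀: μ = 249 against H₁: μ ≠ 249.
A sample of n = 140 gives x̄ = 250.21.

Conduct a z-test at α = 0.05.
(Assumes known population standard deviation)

Answer: z = 0.5965, fail to reject H₀

Derivation:
Standard error: SE = σ/√n = 24/√140 = 2.0284
z-statistic: z = (x̄ - μ₀)/SE = (250.21 - 249)/2.0284 = 0.5965
Critical value: ±1.960
p-value = 0.5508
Decision: fail to reject H₀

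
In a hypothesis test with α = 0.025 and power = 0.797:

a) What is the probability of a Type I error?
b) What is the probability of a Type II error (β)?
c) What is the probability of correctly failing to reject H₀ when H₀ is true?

a) Type I error probability = α = 0.025
b) Power = P(reject H₀ | H₁ true) = 1 - β = 0.797, so Type II error probability = β = 1 - Power = 0.203
c) P(fail to reject H₀ | H₀ true) = 1 - α = 0.975

Answer: a) 0.025, b) 0.203, c) 0.975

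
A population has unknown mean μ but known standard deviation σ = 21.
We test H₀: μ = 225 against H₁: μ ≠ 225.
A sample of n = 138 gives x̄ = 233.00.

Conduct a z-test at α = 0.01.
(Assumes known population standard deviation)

Answer: z = 4.4753, reject H₀

Derivation:
Standard error: SE = σ/√n = 21/√138 = 1.7876
z-statistic: z = (x̄ - μ₀)/SE = (233.00 - 225)/1.7876 = 4.4753
Critical value: ±2.576
p-value < 0.0001
Decision: reject H₀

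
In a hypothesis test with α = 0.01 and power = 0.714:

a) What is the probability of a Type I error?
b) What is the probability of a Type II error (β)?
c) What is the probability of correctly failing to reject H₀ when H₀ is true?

a) Type I error probability = α = 0.01
b) Power = P(reject H₀ | H₁ true) = 1 - β = 0.714, so Type II error probability = β = 1 - Power = 0.286
c) P(fail to reject H₀ | H₀ true) = 1 - α = 0.99

Answer: a) 0.01, b) 0.286, c) 0.99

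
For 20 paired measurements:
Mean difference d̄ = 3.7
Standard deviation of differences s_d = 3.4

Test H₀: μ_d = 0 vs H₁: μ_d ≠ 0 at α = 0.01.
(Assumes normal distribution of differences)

df = n - 1 = 19
SE = s_d/√n = 3.4/√20 = 0.7603
t = d̄/SE = 3.7/0.7603 = 4.8665
Critical value: t_{0.005,19} = ±2.861
p-value ≈ 0.0001
Decision: reject H₀

Answer: t = 4.8665, reject H₀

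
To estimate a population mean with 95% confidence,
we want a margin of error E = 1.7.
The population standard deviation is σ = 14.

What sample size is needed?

z_0.025 = 1.960
n = (z×σ/E)² = (1.960×14/1.7)²
n = 260.5376
Round up: n = 261

Answer: n = 261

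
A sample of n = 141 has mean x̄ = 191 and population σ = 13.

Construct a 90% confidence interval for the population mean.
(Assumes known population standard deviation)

Confidence level: 90%, α = 0.1
z_0.05 = 1.645
SE = σ/√n = 13/√141 = 1.0948
Margin of error = 1.645 × 1.0948 = 1.8009
CI: x̄ ± margin = 191 ± 1.8009
CI: (189.1991, 192.8009)

Answer: (189.1991, 192.8009)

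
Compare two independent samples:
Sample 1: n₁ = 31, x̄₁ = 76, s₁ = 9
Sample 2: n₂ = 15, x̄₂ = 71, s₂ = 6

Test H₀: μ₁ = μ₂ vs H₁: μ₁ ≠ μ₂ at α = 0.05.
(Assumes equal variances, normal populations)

Answer: t = 1.9467, fail to reject H₀

Derivation:
Pooled variance: s²_p = [30×9² + 14×6²]/(44) = 66.6818
s_p = 8.1659
SE = s_p×√(1/n₁ + 1/n₂) = 8.1659×√(1/31 + 1/15) = 2.5684
t = (x̄₁ - x̄₂)/SE = (76 - 71)/2.5684 = 1.9467
df = 44, t-critical = ±2.015
Decision: fail to reject H₀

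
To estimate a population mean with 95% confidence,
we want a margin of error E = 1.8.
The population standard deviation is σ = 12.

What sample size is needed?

z_0.025 = 1.960
n = (z×σ/E)² = (1.960×12/1.8)²
n = 170.7378
Round up: n = 171

Answer: n = 171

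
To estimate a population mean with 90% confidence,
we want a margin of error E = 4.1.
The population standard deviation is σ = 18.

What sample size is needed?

Answer: n = 53

Derivation:
z_0.05 = 1.645
n = (z×σ/E)² = (1.645×18/4.1)²
n = 52.1566
Round up: n = 53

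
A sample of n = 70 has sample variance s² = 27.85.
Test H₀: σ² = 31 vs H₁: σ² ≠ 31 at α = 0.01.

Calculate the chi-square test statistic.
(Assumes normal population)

df = n - 1 = 69
χ² = (n-1)s²/σ₀² = 69×27.85/31 = 61.9887
Critical values: χ²_{0.995,69} = 42.494, χ²_{0.005,69} = 102.996
Rejection region: χ² < 42.494 or χ² > 102.996
Decision: fail to reject H₀

Answer: χ² = 61.9887, fail to reject H₀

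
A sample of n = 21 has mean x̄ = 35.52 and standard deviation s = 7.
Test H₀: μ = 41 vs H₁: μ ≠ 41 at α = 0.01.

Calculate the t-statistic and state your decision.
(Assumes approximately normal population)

Answer: t = -3.5876, reject H₀

Derivation:
df = n - 1 = 20
SE = s/√n = 7/√21 = 1.5275
t = (x̄ - μ₀)/SE = (35.52 - 41)/1.5275 = -3.5876
Critical value: t_{0.005,20} = ±2.845
p-value ≈ 0.0018
Decision: reject H₀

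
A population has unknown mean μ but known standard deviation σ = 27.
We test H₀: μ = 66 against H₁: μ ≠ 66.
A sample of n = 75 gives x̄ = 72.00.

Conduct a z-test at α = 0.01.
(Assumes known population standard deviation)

Answer: z = 1.9245, fail to reject H₀

Derivation:
Standard error: SE = σ/√n = 27/√75 = 3.1177
z-statistic: z = (x̄ - μ₀)/SE = (72.00 - 66)/3.1177 = 1.9245
Critical value: ±2.576
p-value = 0.0543
Decision: fail to reject H₀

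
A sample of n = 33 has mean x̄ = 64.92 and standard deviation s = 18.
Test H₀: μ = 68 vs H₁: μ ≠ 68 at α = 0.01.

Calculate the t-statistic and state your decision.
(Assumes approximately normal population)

Answer: t = -0.9830, fail to reject H₀

Derivation:
df = n - 1 = 32
SE = s/√n = 18/√33 = 3.1334
t = (x̄ - μ₀)/SE = (64.92 - 68)/3.1334 = -0.9830
Critical value: t_{0.005,32} = ±2.738
p-value ≈ 0.3330
Decision: fail to reject H₀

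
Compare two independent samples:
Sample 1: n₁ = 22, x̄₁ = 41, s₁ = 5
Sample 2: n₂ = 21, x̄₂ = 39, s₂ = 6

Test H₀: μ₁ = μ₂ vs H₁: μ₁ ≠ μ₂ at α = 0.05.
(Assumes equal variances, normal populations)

Pooled variance: s²_p = [21×5² + 20×6²]/(41) = 30.3659
s_p = 5.5105
SE = s_p×√(1/n₁ + 1/n₂) = 5.5105×√(1/22 + 1/21) = 1.6811
t = (x̄₁ - x̄₂)/SE = (41 - 39)/1.6811 = 1.1897
df = 41, t-critical = ±2.020
Decision: fail to reject H₀

Answer: t = 1.1897, fail to reject H₀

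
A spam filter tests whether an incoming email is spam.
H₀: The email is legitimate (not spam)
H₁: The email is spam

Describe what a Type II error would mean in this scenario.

Type I error: rejecting H₀ when it is actually true (false positive).
Type II error: failing to reject H₀ when H₁ is actually true (false negative).

Answer: Letting a spam email through to the inbox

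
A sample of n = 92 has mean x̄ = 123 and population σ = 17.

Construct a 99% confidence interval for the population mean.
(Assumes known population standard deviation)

Confidence level: 99%, α = 0.01
z_0.005 = 2.576
SE = σ/√n = 17/√92 = 1.7724
Margin of error = 2.576 × 1.7724 = 4.5657
CI: x̄ ± margin = 123 ± 4.5657
CI: (118.4343, 127.5657)

Answer: (118.4343, 127.5657)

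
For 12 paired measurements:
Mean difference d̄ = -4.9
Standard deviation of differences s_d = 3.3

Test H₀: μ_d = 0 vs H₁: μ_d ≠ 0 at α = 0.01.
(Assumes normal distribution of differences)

df = n - 1 = 11
SE = s_d/√n = 3.3/√12 = 0.9526
t = d̄/SE = -4.9/0.9526 = -5.1438
Critical value: t_{0.005,11} = ±3.106
p-value ≈ 0.0003
Decision: reject H₀

Answer: t = -5.1438, reject H₀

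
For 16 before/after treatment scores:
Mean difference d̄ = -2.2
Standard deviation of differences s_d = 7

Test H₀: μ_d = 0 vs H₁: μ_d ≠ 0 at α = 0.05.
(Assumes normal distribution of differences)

Answer: t = -1.2571, fail to reject H₀

Derivation:
df = n - 1 = 15
SE = s_d/√n = 7/√16 = 1.7500
t = d̄/SE = -2.2/1.7500 = -1.2571
Critical value: t_{0.025,15} = ±2.131
p-value ≈ 0.2279
Decision: fail to reject H₀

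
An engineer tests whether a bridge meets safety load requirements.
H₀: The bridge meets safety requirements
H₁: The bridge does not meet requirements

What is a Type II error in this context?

Type I error (α): Rejecting H₀ when H₀ is true
Type II error (β): Failing to reject H₀ when H₁ is true

Answer: Declaring an unsafe bridge to be safe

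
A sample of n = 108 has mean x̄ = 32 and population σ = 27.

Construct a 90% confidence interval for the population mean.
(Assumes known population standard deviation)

Answer: (27.7261, 36.2739)

Derivation:
Confidence level: 90%, α = 0.1
z_0.05 = 1.645
SE = σ/√n = 27/√108 = 2.5981
Margin of error = 1.645 × 2.5981 = 4.2739
CI: x̄ ± margin = 32 ± 4.2739
CI: (27.7261, 36.2739)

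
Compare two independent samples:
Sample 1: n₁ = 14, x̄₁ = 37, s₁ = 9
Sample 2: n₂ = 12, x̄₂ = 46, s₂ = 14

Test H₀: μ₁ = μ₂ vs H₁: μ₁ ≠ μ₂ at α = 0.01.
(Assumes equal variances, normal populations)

Pooled variance: s²_p = [13×9² + 11×14²]/(24) = 133.7083
s_p = 11.5632
SE = s_p×√(1/n₁ + 1/n₂) = 11.5632×√(1/14 + 1/12) = 4.5489
t = (x̄₁ - x̄₂)/SE = (37 - 46)/4.5489 = -1.9785
df = 24, t-critical = ±2.797
Decision: fail to reject H₀

Answer: t = -1.9785, fail to reject H₀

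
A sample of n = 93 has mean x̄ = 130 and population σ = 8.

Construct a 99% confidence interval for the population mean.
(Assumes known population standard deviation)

Confidence level: 99%, α = 0.01
z_0.005 = 2.576
SE = σ/√n = 8/√93 = 0.8296
Margin of error = 2.576 × 0.8296 = 2.1370
CI: x̄ ± margin = 130 ± 2.1370
CI: (127.8630, 132.1370)

Answer: (127.8630, 132.1370)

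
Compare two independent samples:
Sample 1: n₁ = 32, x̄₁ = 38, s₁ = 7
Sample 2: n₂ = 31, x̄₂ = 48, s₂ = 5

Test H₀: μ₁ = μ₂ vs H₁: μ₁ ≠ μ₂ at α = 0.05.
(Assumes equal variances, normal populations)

Pooled variance: s²_p = [31×7² + 30×5²]/(61) = 37.1967
s_p = 6.0989
SE = s_p×√(1/n₁ + 1/n₂) = 6.0989×√(1/32 + 1/31) = 1.5370
t = (x̄₁ - x̄₂)/SE = (38 - 48)/1.5370 = -6.5062
df = 61, t-critical = ±2.000
Decision: reject H₀

Answer: t = -6.5062, reject H₀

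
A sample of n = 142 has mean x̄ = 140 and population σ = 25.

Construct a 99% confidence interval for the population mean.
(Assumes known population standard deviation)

Confidence level: 99%, α = 0.01
z_0.005 = 2.576
SE = σ/√n = 25/√142 = 2.0980
Margin of error = 2.576 × 2.0980 = 5.4044
CI: x̄ ± margin = 140 ± 5.4044
CI: (134.5956, 145.4044)

Answer: (134.5956, 145.4044)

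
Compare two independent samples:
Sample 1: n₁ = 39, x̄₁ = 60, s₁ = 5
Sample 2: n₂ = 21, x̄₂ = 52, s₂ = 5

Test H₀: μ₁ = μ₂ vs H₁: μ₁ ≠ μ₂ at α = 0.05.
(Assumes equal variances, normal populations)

Answer: t = 5.9115, reject H₀

Derivation:
Pooled variance: s²_p = [38×5² + 20×5²]/(58) = 25.0000
s_p = 5.0000
SE = s_p×√(1/n₁ + 1/n₂) = 5.0000×√(1/39 + 1/21) = 1.3533
t = (x̄₁ - x̄₂)/SE = (60 - 52)/1.3533 = 5.9115
df = 58, t-critical = ±2.002
Decision: reject H₀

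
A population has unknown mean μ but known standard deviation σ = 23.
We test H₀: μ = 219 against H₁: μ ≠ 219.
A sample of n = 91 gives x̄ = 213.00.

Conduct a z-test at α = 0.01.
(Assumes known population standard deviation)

Standard error: SE = σ/√n = 23/√91 = 2.4111
z-statistic: z = (x̄ - μ₀)/SE = (213.00 - 219)/2.4111 = -2.4885
Critical value: ±2.576
p-value = 0.0128
Decision: fail to reject H₀

Answer: z = -2.4885, fail to reject H₀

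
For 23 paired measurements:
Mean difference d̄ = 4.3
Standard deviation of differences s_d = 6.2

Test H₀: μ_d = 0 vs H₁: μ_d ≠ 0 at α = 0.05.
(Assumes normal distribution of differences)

Answer: t = 3.3261, reject H₀

Derivation:
df = n - 1 = 22
SE = s_d/√n = 6.2/√23 = 1.2928
t = d̄/SE = 4.3/1.2928 = 3.3261
Critical value: t_{0.025,22} = ±2.074
p-value ≈ 0.0031
Decision: reject H₀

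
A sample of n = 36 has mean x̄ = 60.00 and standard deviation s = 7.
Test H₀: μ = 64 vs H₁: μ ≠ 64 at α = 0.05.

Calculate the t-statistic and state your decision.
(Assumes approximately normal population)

df = n - 1 = 35
SE = s/√n = 7/√36 = 1.1667
t = (x̄ - μ₀)/SE = (60.00 - 64)/1.1667 = -3.4285
Critical value: t_{0.025,35} = ±2.030
p-value ≈ 0.0016
Decision: reject H₀

Answer: t = -3.4285, reject H₀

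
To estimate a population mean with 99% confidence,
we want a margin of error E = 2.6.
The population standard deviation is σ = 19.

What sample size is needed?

Answer: n = 355

Derivation:
z_0.005 = 2.576
n = (z×σ/E)² = (2.576×19/2.6)²
n = 354.3661
Round up: n = 355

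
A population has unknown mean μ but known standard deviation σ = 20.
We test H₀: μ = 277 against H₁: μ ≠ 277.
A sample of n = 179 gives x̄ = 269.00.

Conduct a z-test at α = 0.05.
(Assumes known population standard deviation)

Standard error: SE = σ/√n = 20/√179 = 1.4949
z-statistic: z = (x̄ - μ₀)/SE = (269.00 - 277)/1.4949 = -5.3515
Critical value: ±1.960
p-value < 0.0001
Decision: reject H₀

Answer: z = -5.3515, reject H₀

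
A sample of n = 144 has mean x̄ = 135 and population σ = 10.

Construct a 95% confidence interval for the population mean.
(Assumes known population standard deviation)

Confidence level: 95%, α = 0.05
z_0.025 = 1.960
SE = σ/√n = 10/√144 = 0.8333
Margin of error = 1.960 × 0.8333 = 1.6333
CI: x̄ ± margin = 135 ± 1.6333
CI: (133.3667, 136.6333)

Answer: (133.3667, 136.6333)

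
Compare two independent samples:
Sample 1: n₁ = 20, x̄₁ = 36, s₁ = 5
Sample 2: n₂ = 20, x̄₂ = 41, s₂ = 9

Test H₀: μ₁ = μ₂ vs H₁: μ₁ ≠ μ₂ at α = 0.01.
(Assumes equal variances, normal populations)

Answer: t = -2.1718, fail to reject H₀

Derivation:
Pooled variance: s²_p = [19×5² + 19×9²]/(38) = 53.0000
s_p = 7.2801
SE = s_p×√(1/n₁ + 1/n₂) = 7.2801×√(1/20 + 1/20) = 2.3022
t = (x̄₁ - x̄₂)/SE = (36 - 41)/2.3022 = -2.1718
df = 38, t-critical = ±2.712
Decision: fail to reject H₀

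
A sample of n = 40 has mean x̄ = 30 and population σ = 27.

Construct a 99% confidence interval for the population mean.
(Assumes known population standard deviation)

Confidence level: 99%, α = 0.01
z_0.005 = 2.576
SE = σ/√n = 27/√40 = 4.2691
Margin of error = 2.576 × 4.2691 = 10.9972
CI: x̄ ± margin = 30 ± 10.9972
CI: (19.0028, 40.9972)

Answer: (19.0028, 40.9972)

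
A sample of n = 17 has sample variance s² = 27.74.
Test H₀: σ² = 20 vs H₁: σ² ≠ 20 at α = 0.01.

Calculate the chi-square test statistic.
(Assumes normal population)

Answer: χ² = 22.1920, fail to reject H₀

Derivation:
df = n - 1 = 16
χ² = (n-1)s²/σ₀² = 16×27.74/20 = 22.1920
Critical values: χ²_{0.995,16} = 5.142, χ²_{0.005,16} = 34.267
Rejection region: χ² < 5.142 or χ² > 34.267
Decision: fail to reject H₀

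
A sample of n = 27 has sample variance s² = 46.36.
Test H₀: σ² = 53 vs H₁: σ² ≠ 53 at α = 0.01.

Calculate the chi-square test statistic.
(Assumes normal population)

Answer: χ² = 22.7426, fail to reject H₀

Derivation:
df = n - 1 = 26
χ² = (n-1)s²/σ₀² = 26×46.36/53 = 22.7426
Critical values: χ²_{0.995,26} = 11.160, χ²_{0.005,26} = 48.290
Rejection region: χ² < 11.160 or χ² > 48.290
Decision: fail to reject H₀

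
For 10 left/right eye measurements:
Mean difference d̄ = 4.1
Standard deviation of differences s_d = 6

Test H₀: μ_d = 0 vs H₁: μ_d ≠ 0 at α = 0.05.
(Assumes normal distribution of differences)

Answer: t = 2.1609, fail to reject H₀

Derivation:
df = n - 1 = 9
SE = s_d/√n = 6/√10 = 1.8974
t = d̄/SE = 4.1/1.8974 = 2.1609
Critical value: t_{0.025,9} = ±2.262
p-value ≈ 0.0590
Decision: fail to reject H₀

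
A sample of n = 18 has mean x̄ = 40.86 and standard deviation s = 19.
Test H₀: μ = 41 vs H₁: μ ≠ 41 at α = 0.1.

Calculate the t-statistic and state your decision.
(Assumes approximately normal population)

df = n - 1 = 17
SE = s/√n = 19/√18 = 4.4783
t = (x̄ - μ₀)/SE = (40.86 - 41)/4.4783 = -0.0313
Critical value: t_{0.05,17} = ±1.740
p-value ≈ 0.9754
Decision: fail to reject H₀

Answer: t = -0.0313, fail to reject H₀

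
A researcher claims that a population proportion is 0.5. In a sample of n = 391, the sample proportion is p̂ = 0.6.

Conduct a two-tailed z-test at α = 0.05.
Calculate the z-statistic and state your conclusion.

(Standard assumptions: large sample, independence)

H₀: p = 0.5, H₁: p ≠ 0.5
Standard error: SE = √(p₀(1-p₀)/n) = √(0.5×0.5/391) = 0.025286
z-statistic: z = (p̂ - p₀)/SE = (0.6 - 0.5)/0.025286 = 3.9548
Critical value: z_0.025 = ±1.960
p-value = 0.0001
Decision: reject H₀ at α = 0.05

Answer: z = 3.9548, reject H₀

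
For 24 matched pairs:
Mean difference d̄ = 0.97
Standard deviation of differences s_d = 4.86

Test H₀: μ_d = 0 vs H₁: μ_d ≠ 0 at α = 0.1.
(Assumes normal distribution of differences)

Answer: t = 0.9778, fail to reject H₀

Derivation:
df = n - 1 = 23
SE = s_d/√n = 4.86/√24 = 0.9920
t = d̄/SE = 0.97/0.9920 = 0.9778
Critical value: t_{0.05,23} = ±1.714
p-value ≈ 0.3383
Decision: fail to reject H₀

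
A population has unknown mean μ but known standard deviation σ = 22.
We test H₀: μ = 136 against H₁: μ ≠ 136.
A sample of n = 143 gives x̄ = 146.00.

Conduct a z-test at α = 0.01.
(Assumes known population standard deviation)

Answer: z = 5.4357, reject H₀

Derivation:
Standard error: SE = σ/√n = 22/√143 = 1.8397
z-statistic: z = (x̄ - μ₀)/SE = (146.00 - 136)/1.8397 = 5.4357
Critical value: ±2.576
p-value < 0.0001
Decision: reject H₀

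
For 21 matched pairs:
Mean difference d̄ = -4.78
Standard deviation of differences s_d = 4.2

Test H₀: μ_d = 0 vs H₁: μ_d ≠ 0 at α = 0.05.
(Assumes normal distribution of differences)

df = n - 1 = 20
SE = s_d/√n = 4.2/√21 = 0.9165
t = d̄/SE = -4.78/0.9165 = -5.2155
Critical value: t_{0.025,20} = ±2.086
p-value < 0.0001
Decision: reject H₀

Answer: t = -5.2155, reject H₀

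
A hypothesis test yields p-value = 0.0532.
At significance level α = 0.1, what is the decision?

Compare p-value to α:
0.0532 < 0.1
Decision: reject H₀

Answer: reject H₀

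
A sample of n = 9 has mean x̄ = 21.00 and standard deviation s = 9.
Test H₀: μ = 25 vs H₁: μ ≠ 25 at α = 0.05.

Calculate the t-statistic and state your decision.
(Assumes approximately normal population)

Answer: t = -1.3333, fail to reject H₀

Derivation:
df = n - 1 = 8
SE = s/√n = 9/√9 = 3.0000
t = (x̄ - μ₀)/SE = (21.00 - 25)/3.0000 = -1.3333
Critical value: t_{0.025,8} = ±2.306
p-value ≈ 0.2191
Decision: fail to reject H₀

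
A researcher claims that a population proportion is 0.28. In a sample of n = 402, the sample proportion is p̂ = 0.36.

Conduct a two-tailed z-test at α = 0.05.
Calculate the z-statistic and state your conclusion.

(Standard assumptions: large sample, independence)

Answer: z = 3.5724, reject H₀

Derivation:
H₀: p = 0.28, H₁: p ≠ 0.28
Standard error: SE = √(p₀(1-p₀)/n) = √(0.28×0.72/402) = 0.022394
z-statistic: z = (p̂ - p₀)/SE = (0.36 - 0.28)/0.022394 = 3.5724
Critical value: z_0.025 = ±1.960
p-value = 0.0004
Decision: reject H₀ at α = 0.05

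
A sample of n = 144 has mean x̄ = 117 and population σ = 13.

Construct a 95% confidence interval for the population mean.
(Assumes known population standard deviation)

Answer: (114.8767, 119.1233)

Derivation:
Confidence level: 95%, α = 0.05
z_0.025 = 1.960
SE = σ/√n = 13/√144 = 1.0833
Margin of error = 1.960 × 1.0833 = 2.1233
CI: x̄ ± margin = 117 ± 2.1233
CI: (114.8767, 119.1233)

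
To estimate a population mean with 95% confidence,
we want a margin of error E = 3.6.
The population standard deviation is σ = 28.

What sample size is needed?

z_0.025 = 1.960
n = (z×σ/E)² = (1.960×28/3.6)²
n = 232.3931
Round up: n = 233

Answer: n = 233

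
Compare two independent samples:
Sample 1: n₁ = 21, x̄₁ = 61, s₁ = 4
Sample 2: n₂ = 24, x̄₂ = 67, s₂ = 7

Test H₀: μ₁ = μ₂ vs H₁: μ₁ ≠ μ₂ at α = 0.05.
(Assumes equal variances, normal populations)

Answer: t = -3.4614, reject H₀

Derivation:
Pooled variance: s²_p = [20×4² + 23×7²]/(43) = 33.6512
s_p = 5.8010
SE = s_p×√(1/n₁ + 1/n₂) = 5.8010×√(1/21 + 1/24) = 1.7334
t = (x̄₁ - x̄₂)/SE = (61 - 67)/1.7334 = -3.4614
df = 43, t-critical = ±2.017
Decision: reject H₀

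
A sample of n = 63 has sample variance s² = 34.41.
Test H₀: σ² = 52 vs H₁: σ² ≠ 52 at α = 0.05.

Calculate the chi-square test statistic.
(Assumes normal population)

df = n - 1 = 62
χ² = (n-1)s²/σ₀² = 62×34.41/52 = 41.0273
Critical values: χ²_{0.975,62} = 42.126, χ²_{0.025,62} = 85.654
Rejection region: χ² < 42.126 or χ² > 85.654
Decision: reject H₀

Answer: χ² = 41.0273, reject H₀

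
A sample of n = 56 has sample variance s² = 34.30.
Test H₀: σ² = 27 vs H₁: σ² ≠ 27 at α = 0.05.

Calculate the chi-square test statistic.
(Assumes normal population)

df = n - 1 = 55
χ² = (n-1)s²/σ₀² = 55×34.30/27 = 69.8704
Critical values: χ²_{0.975,55} = 36.398, χ²_{0.025,55} = 77.380
Rejection region: χ² < 36.398 or χ² > 77.380
Decision: fail to reject H₀

Answer: χ² = 69.8704, fail to reject H₀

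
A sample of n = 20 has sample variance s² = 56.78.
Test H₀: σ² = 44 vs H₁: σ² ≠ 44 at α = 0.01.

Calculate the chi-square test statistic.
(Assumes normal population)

Answer: χ² = 24.5186, fail to reject H₀

Derivation:
df = n - 1 = 19
χ² = (n-1)s²/σ₀² = 19×56.78/44 = 24.5186
Critical values: χ²_{0.995,19} = 6.844, χ²_{0.005,19} = 38.582
Rejection region: χ² < 6.844 or χ² > 38.582
Decision: fail to reject H₀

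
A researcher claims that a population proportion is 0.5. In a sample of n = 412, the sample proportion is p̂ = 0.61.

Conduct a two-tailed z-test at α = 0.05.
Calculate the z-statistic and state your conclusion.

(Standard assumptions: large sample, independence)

Answer: z = 4.4656, reject H₀

Derivation:
H₀: p = 0.5, H₁: p ≠ 0.5
Standard error: SE = √(p₀(1-p₀)/n) = √(0.5×0.5/412) = 0.024633
z-statistic: z = (p̂ - p₀)/SE = (0.61 - 0.5)/0.024633 = 4.4656
Critical value: z_0.025 = ±1.960
p-value < 0.0001
Decision: reject H₀ at α = 0.05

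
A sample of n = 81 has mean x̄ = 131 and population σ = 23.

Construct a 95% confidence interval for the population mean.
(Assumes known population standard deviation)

Answer: (125.9910, 136.0090)

Derivation:
Confidence level: 95%, α = 0.05
z_0.025 = 1.960
SE = σ/√n = 23/√81 = 2.5556
Margin of error = 1.960 × 2.5556 = 5.0090
CI: x̄ ± margin = 131 ± 5.0090
CI: (125.9910, 136.0090)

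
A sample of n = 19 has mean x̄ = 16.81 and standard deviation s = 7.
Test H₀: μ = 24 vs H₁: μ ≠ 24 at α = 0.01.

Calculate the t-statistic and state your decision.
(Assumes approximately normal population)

Answer: t = -4.4772, reject H₀

Derivation:
df = n - 1 = 18
SE = s/√n = 7/√19 = 1.6059
t = (x̄ - μ₀)/SE = (16.81 - 24)/1.6059 = -4.4772
Critical value: t_{0.005,18} = ±2.878
p-value ≈ 0.0003
Decision: reject H₀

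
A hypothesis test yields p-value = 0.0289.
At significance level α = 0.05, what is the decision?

Answer: reject H₀

Derivation:
Compare p-value to α:
0.0289 < 0.05
Decision: reject H₀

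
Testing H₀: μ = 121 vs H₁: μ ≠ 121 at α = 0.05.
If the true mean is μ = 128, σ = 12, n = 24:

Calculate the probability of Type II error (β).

Answer: β ≈ 0.1847

Derivation:
SE = σ/√n = 12/√24 = 2.4495
Critical values: μ₀ ± z_0.025×SE = 121 ± 1.960×2.4495
Acceptance region: (116.1990, 125.8010)
Under H₁ (μ = 128): z_high = (125.8010 - 128)/2.4495 = -0.8977, z_low = (116.1990 - 128)/2.4495 = -4.8177
β = P(not reject | H₁) = Φ(-0.8977) - Φ(-4.8177) ≈ 0.1847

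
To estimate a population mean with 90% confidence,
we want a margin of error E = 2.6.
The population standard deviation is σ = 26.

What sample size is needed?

z_0.05 = 1.645
n = (z×σ/E)² = (1.645×26/2.6)²
n = 270.6025
Round up: n = 271

Answer: n = 271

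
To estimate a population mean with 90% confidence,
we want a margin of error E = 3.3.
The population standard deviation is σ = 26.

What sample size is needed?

z_0.05 = 1.645
n = (z×σ/E)² = (1.645×26/3.3)²
n = 167.9773
Round up: n = 168

Answer: n = 168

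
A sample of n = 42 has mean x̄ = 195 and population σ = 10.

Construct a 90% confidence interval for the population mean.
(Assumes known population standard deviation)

Confidence level: 90%, α = 0.1
z_0.05 = 1.645
SE = σ/√n = 10/√42 = 1.5430
Margin of error = 1.645 × 1.5430 = 2.5382
CI: x̄ ± margin = 195 ± 2.5382
CI: (192.4618, 197.5382)

Answer: (192.4618, 197.5382)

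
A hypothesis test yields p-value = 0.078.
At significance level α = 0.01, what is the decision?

Compare p-value to α:
0.078 ≥ 0.01
Decision: fail to reject H₀

Answer: fail to reject H₀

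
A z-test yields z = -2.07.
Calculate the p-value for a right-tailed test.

For z = -2.07:
p = P(Z > -2.07) = 1 - Φ(-2.07) = 0.9808

Answer: p-value ≈ 0.9808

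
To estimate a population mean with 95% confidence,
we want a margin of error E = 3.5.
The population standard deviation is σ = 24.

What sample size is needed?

z_0.025 = 1.960
n = (z×σ/E)² = (1.960×24/3.5)²
n = 180.6336
Round up: n = 181

Answer: n = 181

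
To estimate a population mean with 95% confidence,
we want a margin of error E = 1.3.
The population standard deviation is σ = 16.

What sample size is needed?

z_0.025 = 1.960
n = (z×σ/E)² = (1.960×16/1.3)²
n = 581.9228
Round up: n = 582

Answer: n = 582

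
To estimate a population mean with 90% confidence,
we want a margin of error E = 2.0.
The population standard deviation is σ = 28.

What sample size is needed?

z_0.05 = 1.645
n = (z×σ/E)² = (1.645×28/2.0)²
n = 530.3809
Round up: n = 531

Answer: n = 531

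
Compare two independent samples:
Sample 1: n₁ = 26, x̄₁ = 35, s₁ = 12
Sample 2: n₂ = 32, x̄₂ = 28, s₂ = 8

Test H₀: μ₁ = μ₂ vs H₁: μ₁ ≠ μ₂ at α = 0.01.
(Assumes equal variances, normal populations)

Answer: t = 2.6550, fail to reject H₀

Derivation:
Pooled variance: s²_p = [25×12² + 31×8²]/(56) = 99.7143
s_p = 9.9857
SE = s_p×√(1/n₁ + 1/n₂) = 9.9857×√(1/26 + 1/32) = 2.6365
t = (x̄₁ - x̄₂)/SE = (35 - 28)/2.6365 = 2.6550
df = 56, t-critical = ±2.667
Decision: fail to reject H₀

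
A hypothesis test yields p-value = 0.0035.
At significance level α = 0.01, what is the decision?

Answer: reject H₀

Derivation:
Compare p-value to α:
0.0035 < 0.01
Decision: reject H₀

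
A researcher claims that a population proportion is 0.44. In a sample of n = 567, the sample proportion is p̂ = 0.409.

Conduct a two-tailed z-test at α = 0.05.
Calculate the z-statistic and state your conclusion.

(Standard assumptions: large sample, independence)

H₀: p = 0.44, H₁: p ≠ 0.44
Standard error: SE = √(p₀(1-p₀)/n) = √(0.44×0.56/567) = 0.020846
z-statistic: z = (p̂ - p₀)/SE = (0.409 - 0.44)/0.020846 = -1.4871
Critical value: z_0.025 = ±1.960
p-value = 0.1370
Decision: fail to reject H₀ at α = 0.05

Answer: z = -1.4871, fail to reject H₀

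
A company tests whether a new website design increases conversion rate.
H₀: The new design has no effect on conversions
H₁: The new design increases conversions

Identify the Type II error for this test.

A Type I error (probability α) occurs when we reject a true H₀.
A Type II error (probability β) occurs when we fail to reject a false H₀.

Answer: Keeping the old design when the new one would have increased conversions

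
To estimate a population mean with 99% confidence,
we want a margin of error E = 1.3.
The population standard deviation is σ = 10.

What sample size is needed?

z_0.005 = 2.576
n = (z×σ/E)² = (2.576×10/1.3)²
n = 392.6495
Round up: n = 393

Answer: n = 393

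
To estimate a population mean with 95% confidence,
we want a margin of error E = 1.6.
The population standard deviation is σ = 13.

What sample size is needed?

Answer: n = 254

Derivation:
z_0.025 = 1.960
n = (z×σ/E)² = (1.960×13/1.6)²
n = 253.6056
Round up: n = 254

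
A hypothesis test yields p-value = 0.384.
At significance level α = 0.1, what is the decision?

Answer: fail to reject H₀

Derivation:
Compare p-value to α:
0.384 ≥ 0.1
Decision: fail to reject H₀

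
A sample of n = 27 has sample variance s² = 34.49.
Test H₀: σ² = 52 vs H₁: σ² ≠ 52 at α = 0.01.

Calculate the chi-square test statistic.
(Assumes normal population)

df = n - 1 = 26
χ² = (n-1)s²/σ₀² = 26×34.49/52 = 17.2450
Critical values: χ²_{0.995,26} = 11.160, χ²_{0.005,26} = 48.290
Rejection region: χ² < 11.160 or χ² > 48.290
Decision: fail to reject H₀

Answer: χ² = 17.2450, fail to reject H₀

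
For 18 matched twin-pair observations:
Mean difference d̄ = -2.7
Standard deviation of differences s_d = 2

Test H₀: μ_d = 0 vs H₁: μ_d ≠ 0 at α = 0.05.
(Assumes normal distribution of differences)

Answer: t = -5.7276, reject H₀

Derivation:
df = n - 1 = 17
SE = s_d/√n = 2/√18 = 0.4714
t = d̄/SE = -2.7/0.4714 = -5.7276
Critical value: t_{0.025,17} = ±2.110
p-value < 0.0001
Decision: reject H₀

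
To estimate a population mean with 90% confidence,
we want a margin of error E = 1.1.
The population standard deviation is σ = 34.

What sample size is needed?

z_0.05 = 1.645
n = (z×σ/E)² = (1.645×34/1.1)²
n = 2585.2602
Round up: n = 2586

Answer: n = 2586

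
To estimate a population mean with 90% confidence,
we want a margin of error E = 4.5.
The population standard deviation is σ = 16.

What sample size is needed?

Answer: n = 35

Derivation:
z_0.05 = 1.645
n = (z×σ/E)² = (1.645×16/4.5)²
n = 34.2095
Round up: n = 35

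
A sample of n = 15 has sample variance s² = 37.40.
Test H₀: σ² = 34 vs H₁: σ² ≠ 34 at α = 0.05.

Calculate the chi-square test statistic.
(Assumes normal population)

Answer: χ² = 15.4000, fail to reject H₀

Derivation:
df = n - 1 = 14
χ² = (n-1)s²/σ₀² = 14×37.40/34 = 15.4000
Critical values: χ²_{0.975,14} = 5.629, χ²_{0.025,14} = 26.119
Rejection region: χ² < 5.629 or χ² > 26.119
Decision: fail to reject H₀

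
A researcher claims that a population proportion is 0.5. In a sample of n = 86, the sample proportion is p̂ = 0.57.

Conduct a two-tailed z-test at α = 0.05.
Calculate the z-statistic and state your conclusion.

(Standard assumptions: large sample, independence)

Answer: z = 1.2983, fail to reject H₀

Derivation:
H₀: p = 0.5, H₁: p ≠ 0.5
Standard error: SE = √(p₀(1-p₀)/n) = √(0.5×0.5/86) = 0.053916
z-statistic: z = (p̂ - p₀)/SE = (0.57 - 0.5)/0.053916 = 1.2983
Critical value: z_0.025 = ±1.960
p-value = 0.1942
Decision: fail to reject H₀ at α = 0.05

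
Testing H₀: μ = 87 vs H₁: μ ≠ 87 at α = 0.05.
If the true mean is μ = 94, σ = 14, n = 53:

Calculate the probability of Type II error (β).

Answer: β ≈ 0.0465

Derivation:
SE = σ/√n = 14/√53 = 1.9230
Critical values: μ₀ ± z_0.025×SE = 87 ± 1.960×1.9230
Acceptance region: (83.2309, 90.7691)
Under H₁ (μ = 94): z_high = (90.7691 - 94)/1.9230 = -1.6801, z_low = (83.2309 - 94)/1.9230 = -5.6002
β = P(not reject | H₁) = Φ(-1.6801) - Φ(-5.6002) ≈ 0.0465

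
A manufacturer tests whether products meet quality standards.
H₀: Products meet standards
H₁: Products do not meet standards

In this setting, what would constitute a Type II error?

Answer: Accepting products as meeting standards when they don't

Derivation:
Type I error: rejecting H₀ when it is actually true (false positive).
Type II error: failing to reject H₀ when H₁ is actually true (false negative).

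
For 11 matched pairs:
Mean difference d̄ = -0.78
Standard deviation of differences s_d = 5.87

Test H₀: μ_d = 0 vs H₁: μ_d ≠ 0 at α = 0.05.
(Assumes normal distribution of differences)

Answer: t = -0.4407, fail to reject H₀

Derivation:
df = n - 1 = 10
SE = s_d/√n = 5.87/√11 = 1.7699
t = d̄/SE = -0.78/1.7699 = -0.4407
Critical value: t_{0.025,10} = ±2.228
p-value ≈ 0.6688
Decision: fail to reject H₀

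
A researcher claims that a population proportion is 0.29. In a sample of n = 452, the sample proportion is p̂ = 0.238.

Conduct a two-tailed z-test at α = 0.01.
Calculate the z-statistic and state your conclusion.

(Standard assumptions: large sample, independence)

H₀: p = 0.29, H₁: p ≠ 0.29
Standard error: SE = √(p₀(1-p₀)/n) = √(0.29×0.71/452) = 0.021343
z-statistic: z = (p̂ - p₀)/SE = (0.238 - 0.29)/0.021343 = -2.4364
Critical value: z_0.005 = ±2.576
p-value = 0.0148
Decision: fail to reject H₀ at α = 0.01

Answer: z = -2.4364, fail to reject H₀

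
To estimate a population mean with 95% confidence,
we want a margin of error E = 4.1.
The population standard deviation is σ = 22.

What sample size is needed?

Answer: n = 111

Derivation:
z_0.025 = 1.960
n = (z×σ/E)² = (1.960×22/4.1)²
n = 110.6088
Round up: n = 111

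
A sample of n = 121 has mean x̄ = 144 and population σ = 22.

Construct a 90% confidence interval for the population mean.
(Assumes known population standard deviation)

Answer: (140.7100, 147.2900)

Derivation:
Confidence level: 90%, α = 0.1
z_0.05 = 1.645
SE = σ/√n = 22/√121 = 2.0000
Margin of error = 1.645 × 2.0000 = 3.2900
CI: x̄ ± margin = 144 ± 3.2900
CI: (140.7100, 147.2900)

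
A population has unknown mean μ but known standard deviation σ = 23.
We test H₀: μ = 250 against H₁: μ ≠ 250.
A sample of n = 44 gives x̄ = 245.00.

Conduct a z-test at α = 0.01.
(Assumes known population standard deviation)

Answer: z = -1.4420, fail to reject H₀

Derivation:
Standard error: SE = σ/√n = 23/√44 = 3.4674
z-statistic: z = (x̄ - μ₀)/SE = (245.00 - 250)/3.4674 = -1.4420
Critical value: ±2.576
p-value = 0.1493
Decision: fail to reject H₀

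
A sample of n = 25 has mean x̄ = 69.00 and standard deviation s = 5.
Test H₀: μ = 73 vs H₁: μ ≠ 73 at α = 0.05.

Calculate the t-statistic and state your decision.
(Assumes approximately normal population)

Answer: t = -4.0000, reject H₀

Derivation:
df = n - 1 = 24
SE = s/√n = 5/√25 = 1.0000
t = (x̄ - μ₀)/SE = (69.00 - 73)/1.0000 = -4.0000
Critical value: t_{0.025,24} = ±2.064
p-value ≈ 0.0005
Decision: reject H₀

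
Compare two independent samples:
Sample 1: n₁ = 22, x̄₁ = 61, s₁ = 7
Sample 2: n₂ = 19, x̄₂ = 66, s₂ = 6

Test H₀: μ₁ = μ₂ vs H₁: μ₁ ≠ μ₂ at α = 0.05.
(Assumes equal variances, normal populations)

Pooled variance: s²_p = [21×7² + 18×6²]/(39) = 43.0000
s_p = 6.5574
SE = s_p×√(1/n₁ + 1/n₂) = 6.5574×√(1/22 + 1/19) = 2.0537
t = (x̄₁ - x̄₂)/SE = (61 - 66)/2.0537 = -2.4346
df = 39, t-critical = ±2.023
Decision: reject H₀

Answer: t = -2.4346, reject H₀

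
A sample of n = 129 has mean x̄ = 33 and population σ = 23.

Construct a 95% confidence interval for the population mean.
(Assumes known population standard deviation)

Confidence level: 95%, α = 0.05
z_0.025 = 1.960
SE = σ/√n = 23/√129 = 2.0250
Margin of error = 1.960 × 2.0250 = 3.9690
CI: x̄ ± margin = 33 ± 3.9690
CI: (29.0310, 36.9690)

Answer: (29.0310, 36.9690)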